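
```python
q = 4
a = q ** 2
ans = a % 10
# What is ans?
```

Trace (tracking ans):
q = 4  # -> q = 4
a = q ** 2  # -> a = 16
ans = a % 10  # -> ans = 6

Answer: 6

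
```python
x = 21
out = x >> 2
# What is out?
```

Answer: 5

Derivation:
Trace (tracking out):
x = 21  # -> x = 21
out = x >> 2  # -> out = 5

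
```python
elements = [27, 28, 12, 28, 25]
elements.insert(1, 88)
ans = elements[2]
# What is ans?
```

Trace (tracking ans):
elements = [27, 28, 12, 28, 25]  # -> elements = [27, 28, 12, 28, 25]
elements.insert(1, 88)  # -> elements = [27, 88, 28, 12, 28, 25]
ans = elements[2]  # -> ans = 28

Answer: 28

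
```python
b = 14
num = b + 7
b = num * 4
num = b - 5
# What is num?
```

Answer: 79

Derivation:
Trace (tracking num):
b = 14  # -> b = 14
num = b + 7  # -> num = 21
b = num * 4  # -> b = 84
num = b - 5  # -> num = 79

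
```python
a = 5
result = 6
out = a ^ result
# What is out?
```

Answer: 3

Derivation:
Trace (tracking out):
a = 5  # -> a = 5
result = 6  # -> result = 6
out = a ^ result  # -> out = 3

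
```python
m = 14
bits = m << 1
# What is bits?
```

Trace (tracking bits):
m = 14  # -> m = 14
bits = m << 1  # -> bits = 28

Answer: 28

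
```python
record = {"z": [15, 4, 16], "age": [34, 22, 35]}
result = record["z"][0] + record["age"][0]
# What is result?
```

Trace (tracking result):
record = {'z': [15, 4, 16], 'age': [34, 22, 35]}  # -> record = {'z': [15, 4, 16], 'age': [34, 22, 35]}
result = record['z'][0] + record['age'][0]  # -> result = 49

Answer: 49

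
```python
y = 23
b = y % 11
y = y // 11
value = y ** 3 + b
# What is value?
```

Trace (tracking value):
y = 23  # -> y = 23
b = y % 11  # -> b = 1
y = y // 11  # -> y = 2
value = y ** 3 + b  # -> value = 9

Answer: 9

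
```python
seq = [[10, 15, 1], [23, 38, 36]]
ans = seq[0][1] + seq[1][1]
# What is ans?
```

Answer: 53

Derivation:
Trace (tracking ans):
seq = [[10, 15, 1], [23, 38, 36]]  # -> seq = [[10, 15, 1], [23, 38, 36]]
ans = seq[0][1] + seq[1][1]  # -> ans = 53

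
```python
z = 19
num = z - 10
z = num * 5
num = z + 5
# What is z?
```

Trace (tracking z):
z = 19  # -> z = 19
num = z - 10  # -> num = 9
z = num * 5  # -> z = 45
num = z + 5  # -> num = 50

Answer: 45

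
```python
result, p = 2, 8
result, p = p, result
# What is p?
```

Answer: 2

Derivation:
Trace (tracking p):
result, p = (2, 8)  # -> result = 2, p = 8
result, p = (p, result)  # -> result = 8, p = 2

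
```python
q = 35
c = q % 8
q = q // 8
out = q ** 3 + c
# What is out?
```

Answer: 67

Derivation:
Trace (tracking out):
q = 35  # -> q = 35
c = q % 8  # -> c = 3
q = q // 8  # -> q = 4
out = q ** 3 + c  # -> out = 67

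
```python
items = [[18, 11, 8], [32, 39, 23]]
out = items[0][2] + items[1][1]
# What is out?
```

Trace (tracking out):
items = [[18, 11, 8], [32, 39, 23]]  # -> items = [[18, 11, 8], [32, 39, 23]]
out = items[0][2] + items[1][1]  # -> out = 47

Answer: 47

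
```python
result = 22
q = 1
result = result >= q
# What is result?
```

Trace (tracking result):
result = 22  # -> result = 22
q = 1  # -> q = 1
result = result >= q  # -> result = True

Answer: True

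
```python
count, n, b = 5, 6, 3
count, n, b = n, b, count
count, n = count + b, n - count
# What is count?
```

Answer: 11

Derivation:
Trace (tracking count):
count, n, b = (5, 6, 3)  # -> count = 5, n = 6, b = 3
count, n, b = (n, b, count)  # -> count = 6, n = 3, b = 5
count, n = (count + b, n - count)  # -> count = 11, n = -3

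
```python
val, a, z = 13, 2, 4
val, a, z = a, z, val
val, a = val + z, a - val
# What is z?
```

Trace (tracking z):
val, a, z = (13, 2, 4)  # -> val = 13, a = 2, z = 4
val, a, z = (a, z, val)  # -> val = 2, a = 4, z = 13
val, a = (val + z, a - val)  # -> val = 15, a = 2

Answer: 13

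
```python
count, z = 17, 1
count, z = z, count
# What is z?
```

Trace (tracking z):
count, z = (17, 1)  # -> count = 17, z = 1
count, z = (z, count)  # -> count = 1, z = 17

Answer: 17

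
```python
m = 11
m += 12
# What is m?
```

Answer: 23

Derivation:
Trace (tracking m):
m = 11  # -> m = 11
m += 12  # -> m = 23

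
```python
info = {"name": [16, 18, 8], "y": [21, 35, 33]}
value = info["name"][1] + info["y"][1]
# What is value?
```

Trace (tracking value):
info = {'name': [16, 18, 8], 'y': [21, 35, 33]}  # -> info = {'name': [16, 18, 8], 'y': [21, 35, 33]}
value = info['name'][1] + info['y'][1]  # -> value = 53

Answer: 53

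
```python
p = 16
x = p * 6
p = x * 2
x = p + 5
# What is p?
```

Answer: 192

Derivation:
Trace (tracking p):
p = 16  # -> p = 16
x = p * 6  # -> x = 96
p = x * 2  # -> p = 192
x = p + 5  # -> x = 197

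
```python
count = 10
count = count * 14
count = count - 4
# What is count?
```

Trace (tracking count):
count = 10  # -> count = 10
count = count * 14  # -> count = 140
count = count - 4  # -> count = 136

Answer: 136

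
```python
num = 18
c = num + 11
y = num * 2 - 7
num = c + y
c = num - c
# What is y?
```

Answer: 29

Derivation:
Trace (tracking y):
num = 18  # -> num = 18
c = num + 11  # -> c = 29
y = num * 2 - 7  # -> y = 29
num = c + y  # -> num = 58
c = num - c  # -> c = 29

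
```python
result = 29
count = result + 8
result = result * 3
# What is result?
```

Answer: 87

Derivation:
Trace (tracking result):
result = 29  # -> result = 29
count = result + 8  # -> count = 37
result = result * 3  # -> result = 87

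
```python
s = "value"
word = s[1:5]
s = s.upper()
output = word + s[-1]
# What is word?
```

Answer: 'alue'

Derivation:
Trace (tracking word):
s = 'value'  # -> s = 'value'
word = s[1:5]  # -> word = 'alue'
s = s.upper()  # -> s = 'VALUE'
output = word + s[-1]  # -> output = 'alueE'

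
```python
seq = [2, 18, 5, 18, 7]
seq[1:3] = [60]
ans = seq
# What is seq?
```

Answer: [2, 60, 18, 7]

Derivation:
Trace (tracking seq):
seq = [2, 18, 5, 18, 7]  # -> seq = [2, 18, 5, 18, 7]
seq[1:3] = [60]  # -> seq = [2, 60, 18, 7]
ans = seq  # -> ans = [2, 60, 18, 7]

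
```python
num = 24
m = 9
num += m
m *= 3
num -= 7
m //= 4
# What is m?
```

Trace (tracking m):
num = 24  # -> num = 24
m = 9  # -> m = 9
num += m  # -> num = 33
m *= 3  # -> m = 27
num -= 7  # -> num = 26
m //= 4  # -> m = 6

Answer: 6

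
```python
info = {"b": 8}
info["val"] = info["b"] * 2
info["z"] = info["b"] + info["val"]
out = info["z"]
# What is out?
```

Trace (tracking out):
info = {'b': 8}  # -> info = {'b': 8}
info['val'] = info['b'] * 2  # -> info = {'b': 8, 'val': 16}
info['z'] = info['b'] + info['val']  # -> info = {'b': 8, 'val': 16, 'z': 24}
out = info['z']  # -> out = 24

Answer: 24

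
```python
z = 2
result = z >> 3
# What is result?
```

Trace (tracking result):
z = 2  # -> z = 2
result = z >> 3  # -> result = 0

Answer: 0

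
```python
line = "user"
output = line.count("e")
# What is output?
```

Answer: 1

Derivation:
Trace (tracking output):
line = 'user'  # -> line = 'user'
output = line.count('e')  # -> output = 1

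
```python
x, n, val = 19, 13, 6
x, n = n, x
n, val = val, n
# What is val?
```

Answer: 19

Derivation:
Trace (tracking val):
x, n, val = (19, 13, 6)  # -> x = 19, n = 13, val = 6
x, n = (n, x)  # -> x = 13, n = 19
n, val = (val, n)  # -> n = 6, val = 19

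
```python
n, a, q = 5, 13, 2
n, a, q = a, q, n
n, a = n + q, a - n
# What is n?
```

Trace (tracking n):
n, a, q = (5, 13, 2)  # -> n = 5, a = 13, q = 2
n, a, q = (a, q, n)  # -> n = 13, a = 2, q = 5
n, a = (n + q, a - n)  # -> n = 18, a = -11

Answer: 18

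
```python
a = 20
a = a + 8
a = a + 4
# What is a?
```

Trace (tracking a):
a = 20  # -> a = 20
a = a + 8  # -> a = 28
a = a + 4  # -> a = 32

Answer: 32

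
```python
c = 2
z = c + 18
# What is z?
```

Answer: 20

Derivation:
Trace (tracking z):
c = 2  # -> c = 2
z = c + 18  # -> z = 20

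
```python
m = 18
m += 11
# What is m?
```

Trace (tracking m):
m = 18  # -> m = 18
m += 11  # -> m = 29

Answer: 29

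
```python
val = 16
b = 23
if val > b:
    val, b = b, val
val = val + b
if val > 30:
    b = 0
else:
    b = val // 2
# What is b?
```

Trace (tracking b):
val = 16  # -> val = 16
b = 23  # -> b = 23
if val > b:  # condition is False
val = val + b  # -> val = 39
if val > 30:  # condition is True
    b = 0  # -> b = 0

Answer: 0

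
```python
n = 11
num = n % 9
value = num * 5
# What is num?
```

Answer: 2

Derivation:
Trace (tracking num):
n = 11  # -> n = 11
num = n % 9  # -> num = 2
value = num * 5  # -> value = 10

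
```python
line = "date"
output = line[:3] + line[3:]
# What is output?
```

Trace (tracking output):
line = 'date'  # -> line = 'date'
output = line[:3] + line[3:]  # -> output = 'date'

Answer: 'date'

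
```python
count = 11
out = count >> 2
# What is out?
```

Trace (tracking out):
count = 11  # -> count = 11
out = count >> 2  # -> out = 2

Answer: 2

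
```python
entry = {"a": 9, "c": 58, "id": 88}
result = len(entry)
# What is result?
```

Answer: 3

Derivation:
Trace (tracking result):
entry = {'a': 9, 'c': 58, 'id': 88}  # -> entry = {'a': 9, 'c': 58, 'id': 88}
result = len(entry)  # -> result = 3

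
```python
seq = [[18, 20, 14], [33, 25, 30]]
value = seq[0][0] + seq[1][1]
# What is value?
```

Trace (tracking value):
seq = [[18, 20, 14], [33, 25, 30]]  # -> seq = [[18, 20, 14], [33, 25, 30]]
value = seq[0][0] + seq[1][1]  # -> value = 43

Answer: 43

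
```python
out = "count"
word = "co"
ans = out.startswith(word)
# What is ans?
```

Trace (tracking ans):
out = 'count'  # -> out = 'count'
word = 'co'  # -> word = 'co'
ans = out.startswith(word)  # -> ans = True

Answer: True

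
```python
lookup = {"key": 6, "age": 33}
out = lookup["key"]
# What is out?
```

Trace (tracking out):
lookup = {'key': 6, 'age': 33}  # -> lookup = {'key': 6, 'age': 33}
out = lookup['key']  # -> out = 6

Answer: 6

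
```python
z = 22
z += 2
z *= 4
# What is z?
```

Trace (tracking z):
z = 22  # -> z = 22
z += 2  # -> z = 24
z *= 4  # -> z = 96

Answer: 96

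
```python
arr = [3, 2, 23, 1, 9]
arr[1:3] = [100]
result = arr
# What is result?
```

Trace (tracking result):
arr = [3, 2, 23, 1, 9]  # -> arr = [3, 2, 23, 1, 9]
arr[1:3] = [100]  # -> arr = [3, 100, 1, 9]
result = arr  # -> result = [3, 100, 1, 9]

Answer: [3, 100, 1, 9]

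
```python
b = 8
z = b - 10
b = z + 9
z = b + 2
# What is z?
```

Trace (tracking z):
b = 8  # -> b = 8
z = b - 10  # -> z = -2
b = z + 9  # -> b = 7
z = b + 2  # -> z = 9

Answer: 9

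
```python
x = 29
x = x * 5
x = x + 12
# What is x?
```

Trace (tracking x):
x = 29  # -> x = 29
x = x * 5  # -> x = 145
x = x + 12  # -> x = 157

Answer: 157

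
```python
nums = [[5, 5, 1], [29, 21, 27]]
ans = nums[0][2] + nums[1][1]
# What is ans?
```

Answer: 22

Derivation:
Trace (tracking ans):
nums = [[5, 5, 1], [29, 21, 27]]  # -> nums = [[5, 5, 1], [29, 21, 27]]
ans = nums[0][2] + nums[1][1]  # -> ans = 22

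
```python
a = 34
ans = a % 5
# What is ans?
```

Trace (tracking ans):
a = 34  # -> a = 34
ans = a % 5  # -> ans = 4

Answer: 4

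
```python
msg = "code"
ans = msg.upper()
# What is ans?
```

Trace (tracking ans):
msg = 'code'  # -> msg = 'code'
ans = msg.upper()  # -> ans = 'CODE'

Answer: 'CODE'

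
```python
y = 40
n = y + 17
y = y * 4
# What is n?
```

Answer: 57

Derivation:
Trace (tracking n):
y = 40  # -> y = 40
n = y + 17  # -> n = 57
y = y * 4  # -> y = 160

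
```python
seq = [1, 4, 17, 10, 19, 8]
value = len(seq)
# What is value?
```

Trace (tracking value):
seq = [1, 4, 17, 10, 19, 8]  # -> seq = [1, 4, 17, 10, 19, 8]
value = len(seq)  # -> value = 6

Answer: 6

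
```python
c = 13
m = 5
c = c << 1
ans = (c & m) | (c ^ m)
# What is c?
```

Answer: 26

Derivation:
Trace (tracking c):
c = 13  # -> c = 13
m = 5  # -> m = 5
c = c << 1  # -> c = 26
ans = c & m | c ^ m  # -> ans = 31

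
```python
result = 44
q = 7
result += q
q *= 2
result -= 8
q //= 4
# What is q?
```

Trace (tracking q):
result = 44  # -> result = 44
q = 7  # -> q = 7
result += q  # -> result = 51
q *= 2  # -> q = 14
result -= 8  # -> result = 43
q //= 4  # -> q = 3

Answer: 3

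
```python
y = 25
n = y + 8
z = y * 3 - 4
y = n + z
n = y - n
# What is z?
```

Answer: 71

Derivation:
Trace (tracking z):
y = 25  # -> y = 25
n = y + 8  # -> n = 33
z = y * 3 - 4  # -> z = 71
y = n + z  # -> y = 104
n = y - n  # -> n = 71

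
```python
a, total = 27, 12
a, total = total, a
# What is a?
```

Trace (tracking a):
a, total = (27, 12)  # -> a = 27, total = 12
a, total = (total, a)  # -> a = 12, total = 27

Answer: 12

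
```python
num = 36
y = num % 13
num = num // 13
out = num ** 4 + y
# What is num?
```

Trace (tracking num):
num = 36  # -> num = 36
y = num % 13  # -> y = 10
num = num // 13  # -> num = 2
out = num ** 4 + y  # -> out = 26

Answer: 2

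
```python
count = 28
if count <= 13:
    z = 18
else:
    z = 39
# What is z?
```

Trace (tracking z):
count = 28  # -> count = 28
if count <= 13:  # condition is False
else:
    z = 39  # -> z = 39

Answer: 39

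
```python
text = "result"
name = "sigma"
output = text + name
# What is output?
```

Trace (tracking output):
text = 'result'  # -> text = 'result'
name = 'sigma'  # -> name = 'sigma'
output = text + name  # -> output = 'resultsigma'

Answer: 'resultsigma'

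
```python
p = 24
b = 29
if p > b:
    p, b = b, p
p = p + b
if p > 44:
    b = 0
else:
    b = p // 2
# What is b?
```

Answer: 0

Derivation:
Trace (tracking b):
p = 24  # -> p = 24
b = 29  # -> b = 29
if p > b:  # condition is False
p = p + b  # -> p = 53
if p > 44:  # condition is True
    b = 0  # -> b = 0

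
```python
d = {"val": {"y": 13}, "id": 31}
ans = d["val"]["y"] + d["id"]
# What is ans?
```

Trace (tracking ans):
d = {'val': {'y': 13}, 'id': 31}  # -> d = {'val': {'y': 13}, 'id': 31}
ans = d['val']['y'] + d['id']  # -> ans = 44

Answer: 44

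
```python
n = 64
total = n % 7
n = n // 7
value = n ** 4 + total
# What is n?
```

Trace (tracking n):
n = 64  # -> n = 64
total = n % 7  # -> total = 1
n = n // 7  # -> n = 9
value = n ** 4 + total  # -> value = 6562

Answer: 9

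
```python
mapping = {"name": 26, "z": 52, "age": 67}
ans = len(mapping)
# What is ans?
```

Trace (tracking ans):
mapping = {'name': 26, 'z': 52, 'age': 67}  # -> mapping = {'name': 26, 'z': 52, 'age': 67}
ans = len(mapping)  # -> ans = 3

Answer: 3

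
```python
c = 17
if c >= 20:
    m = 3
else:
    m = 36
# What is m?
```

Answer: 36

Derivation:
Trace (tracking m):
c = 17  # -> c = 17
if c >= 20:  # condition is False
else:
    m = 36  # -> m = 36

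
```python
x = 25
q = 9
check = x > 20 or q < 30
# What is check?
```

Answer: True

Derivation:
Trace (tracking check):
x = 25  # -> x = 25
q = 9  # -> q = 9
check = x > 20 or q < 30  # -> check = True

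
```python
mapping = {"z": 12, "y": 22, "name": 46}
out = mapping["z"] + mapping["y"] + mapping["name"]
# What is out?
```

Trace (tracking out):
mapping = {'z': 12, 'y': 22, 'name': 46}  # -> mapping = {'z': 12, 'y': 22, 'name': 46}
out = mapping['z'] + mapping['y'] + mapping['name']  # -> out = 80

Answer: 80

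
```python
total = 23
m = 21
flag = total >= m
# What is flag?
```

Answer: True

Derivation:
Trace (tracking flag):
total = 23  # -> total = 23
m = 21  # -> m = 21
flag = total >= m  # -> flag = True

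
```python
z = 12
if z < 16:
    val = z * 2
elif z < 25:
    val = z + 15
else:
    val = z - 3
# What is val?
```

Trace (tracking val):
z = 12  # -> z = 12
if z < 16:  # condition is True
    val = z * 2  # -> val = 24

Answer: 24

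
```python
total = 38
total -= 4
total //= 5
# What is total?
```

Answer: 6

Derivation:
Trace (tracking total):
total = 38  # -> total = 38
total -= 4  # -> total = 34
total //= 5  # -> total = 6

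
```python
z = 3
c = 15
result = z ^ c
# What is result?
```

Answer: 12

Derivation:
Trace (tracking result):
z = 3  # -> z = 3
c = 15  # -> c = 15
result = z ^ c  # -> result = 12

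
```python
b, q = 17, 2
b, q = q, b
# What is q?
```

Answer: 17

Derivation:
Trace (tracking q):
b, q = (17, 2)  # -> b = 17, q = 2
b, q = (q, b)  # -> b = 2, q = 17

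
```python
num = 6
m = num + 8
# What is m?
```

Trace (tracking m):
num = 6  # -> num = 6
m = num + 8  # -> m = 14

Answer: 14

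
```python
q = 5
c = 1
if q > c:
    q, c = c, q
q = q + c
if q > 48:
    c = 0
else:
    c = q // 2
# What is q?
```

Trace (tracking q):
q = 5  # -> q = 5
c = 1  # -> c = 1
if q > c:  # condition is True
    q, c = (c, q)  # -> q = 1, c = 5
q = q + c  # -> q = 6
if q > 48:  # condition is False
else:
    c = q // 2  # -> c = 3

Answer: 6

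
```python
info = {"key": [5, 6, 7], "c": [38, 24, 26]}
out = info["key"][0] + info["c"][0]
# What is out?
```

Answer: 43

Derivation:
Trace (tracking out):
info = {'key': [5, 6, 7], 'c': [38, 24, 26]}  # -> info = {'key': [5, 6, 7], 'c': [38, 24, 26]}
out = info['key'][0] + info['c'][0]  # -> out = 43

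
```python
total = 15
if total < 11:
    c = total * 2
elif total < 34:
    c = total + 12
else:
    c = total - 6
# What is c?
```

Trace (tracking c):
total = 15  # -> total = 15
if total < 11:  # condition is False
elif total < 34:  # condition is True
    c = total + 12  # -> c = 27

Answer: 27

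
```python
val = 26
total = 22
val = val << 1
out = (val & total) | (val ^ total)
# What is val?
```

Answer: 52

Derivation:
Trace (tracking val):
val = 26  # -> val = 26
total = 22  # -> total = 22
val = val << 1  # -> val = 52
out = val & total | val ^ total  # -> out = 54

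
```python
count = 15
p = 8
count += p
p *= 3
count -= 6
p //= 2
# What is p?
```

Trace (tracking p):
count = 15  # -> count = 15
p = 8  # -> p = 8
count += p  # -> count = 23
p *= 3  # -> p = 24
count -= 6  # -> count = 17
p //= 2  # -> p = 12

Answer: 12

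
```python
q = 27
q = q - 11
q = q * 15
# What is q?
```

Trace (tracking q):
q = 27  # -> q = 27
q = q - 11  # -> q = 16
q = q * 15  # -> q = 240

Answer: 240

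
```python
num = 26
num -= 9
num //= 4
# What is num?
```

Trace (tracking num):
num = 26  # -> num = 26
num -= 9  # -> num = 17
num //= 4  # -> num = 4

Answer: 4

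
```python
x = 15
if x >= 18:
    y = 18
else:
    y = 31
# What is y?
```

Trace (tracking y):
x = 15  # -> x = 15
if x >= 18:  # condition is False
else:
    y = 31  # -> y = 31

Answer: 31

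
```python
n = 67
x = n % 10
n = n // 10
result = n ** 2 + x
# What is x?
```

Trace (tracking x):
n = 67  # -> n = 67
x = n % 10  # -> x = 7
n = n // 10  # -> n = 6
result = n ** 2 + x  # -> result = 43

Answer: 7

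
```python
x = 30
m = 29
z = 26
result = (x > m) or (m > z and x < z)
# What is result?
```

Trace (tracking result):
x = 30  # -> x = 30
m = 29  # -> m = 29
z = 26  # -> z = 26
result = x > m or (m > z and x < z)  # -> result = True

Answer: True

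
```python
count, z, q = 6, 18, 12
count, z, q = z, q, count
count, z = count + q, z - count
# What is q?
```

Trace (tracking q):
count, z, q = (6, 18, 12)  # -> count = 6, z = 18, q = 12
count, z, q = (z, q, count)  # -> count = 18, z = 12, q = 6
count, z = (count + q, z - count)  # -> count = 24, z = -6

Answer: 6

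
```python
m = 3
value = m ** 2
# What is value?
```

Trace (tracking value):
m = 3  # -> m = 3
value = m ** 2  # -> value = 9

Answer: 9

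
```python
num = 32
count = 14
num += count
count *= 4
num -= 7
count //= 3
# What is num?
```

Answer: 39

Derivation:
Trace (tracking num):
num = 32  # -> num = 32
count = 14  # -> count = 14
num += count  # -> num = 46
count *= 4  # -> count = 56
num -= 7  # -> num = 39
count //= 3  # -> count = 18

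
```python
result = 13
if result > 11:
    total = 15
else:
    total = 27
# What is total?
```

Trace (tracking total):
result = 13  # -> result = 13
if result > 11:  # condition is True
    total = 15  # -> total = 15

Answer: 15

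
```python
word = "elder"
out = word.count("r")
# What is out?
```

Trace (tracking out):
word = 'elder'  # -> word = 'elder'
out = word.count('r')  # -> out = 1

Answer: 1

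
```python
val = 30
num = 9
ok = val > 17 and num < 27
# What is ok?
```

Answer: True

Derivation:
Trace (tracking ok):
val = 30  # -> val = 30
num = 9  # -> num = 9
ok = val > 17 and num < 27  # -> ok = True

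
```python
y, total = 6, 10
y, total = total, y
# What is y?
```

Answer: 10

Derivation:
Trace (tracking y):
y, total = (6, 10)  # -> y = 6, total = 10
y, total = (total, y)  # -> y = 10, total = 6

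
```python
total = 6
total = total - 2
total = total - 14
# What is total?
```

Trace (tracking total):
total = 6  # -> total = 6
total = total - 2  # -> total = 4
total = total - 14  # -> total = -10

Answer: -10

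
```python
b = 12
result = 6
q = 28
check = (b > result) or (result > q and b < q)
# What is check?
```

Answer: True

Derivation:
Trace (tracking check):
b = 12  # -> b = 12
result = 6  # -> result = 6
q = 28  # -> q = 28
check = b > result or (result > q and b < q)  # -> check = True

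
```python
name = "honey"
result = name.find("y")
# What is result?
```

Trace (tracking result):
name = 'honey'  # -> name = 'honey'
result = name.find('y')  # -> result = 4

Answer: 4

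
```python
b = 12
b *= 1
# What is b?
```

Answer: 12

Derivation:
Trace (tracking b):
b = 12  # -> b = 12
b *= 1  # -> b = 12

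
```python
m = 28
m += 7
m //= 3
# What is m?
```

Answer: 11

Derivation:
Trace (tracking m):
m = 28  # -> m = 28
m += 7  # -> m = 35
m //= 3  # -> m = 11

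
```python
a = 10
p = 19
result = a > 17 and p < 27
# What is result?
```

Trace (tracking result):
a = 10  # -> a = 10
p = 19  # -> p = 19
result = a > 17 and p < 27  # -> result = False

Answer: False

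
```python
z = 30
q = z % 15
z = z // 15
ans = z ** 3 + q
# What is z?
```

Trace (tracking z):
z = 30  # -> z = 30
q = z % 15  # -> q = 0
z = z // 15  # -> z = 2
ans = z ** 3 + q  # -> ans = 8

Answer: 2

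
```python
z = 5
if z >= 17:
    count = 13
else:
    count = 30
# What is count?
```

Answer: 30

Derivation:
Trace (tracking count):
z = 5  # -> z = 5
if z >= 17:  # condition is False
else:
    count = 30  # -> count = 30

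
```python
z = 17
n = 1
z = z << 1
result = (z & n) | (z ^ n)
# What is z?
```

Trace (tracking z):
z = 17  # -> z = 17
n = 1  # -> n = 1
z = z << 1  # -> z = 34
result = z & n | z ^ n  # -> result = 35

Answer: 34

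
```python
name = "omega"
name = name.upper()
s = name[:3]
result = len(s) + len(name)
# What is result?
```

Trace (tracking result):
name = 'omega'  # -> name = 'omega'
name = name.upper()  # -> name = 'OMEGA'
s = name[:3]  # -> s = 'OME'
result = len(s) + len(name)  # -> result = 8

Answer: 8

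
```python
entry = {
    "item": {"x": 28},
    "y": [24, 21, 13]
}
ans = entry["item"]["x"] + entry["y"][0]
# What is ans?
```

Answer: 52

Derivation:
Trace (tracking ans):
entry = {'item': {'x': 28}, 'y': [24, 21, 13]}  # -> entry = {'item': {'x': 28}, 'y': [24, 21, 13]}
ans = entry['item']['x'] + entry['y'][0]  # -> ans = 52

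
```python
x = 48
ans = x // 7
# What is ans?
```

Answer: 6

Derivation:
Trace (tracking ans):
x = 48  # -> x = 48
ans = x // 7  # -> ans = 6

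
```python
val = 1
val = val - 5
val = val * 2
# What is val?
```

Trace (tracking val):
val = 1  # -> val = 1
val = val - 5  # -> val = -4
val = val * 2  # -> val = -8

Answer: -8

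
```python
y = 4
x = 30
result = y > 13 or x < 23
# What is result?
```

Trace (tracking result):
y = 4  # -> y = 4
x = 30  # -> x = 30
result = y > 13 or x < 23  # -> result = False

Answer: False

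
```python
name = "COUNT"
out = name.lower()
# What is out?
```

Answer: 'count'

Derivation:
Trace (tracking out):
name = 'COUNT'  # -> name = 'COUNT'
out = name.lower()  # -> out = 'count'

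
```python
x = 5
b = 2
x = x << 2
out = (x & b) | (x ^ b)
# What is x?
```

Answer: 20

Derivation:
Trace (tracking x):
x = 5  # -> x = 5
b = 2  # -> b = 2
x = x << 2  # -> x = 20
out = x & b | x ^ b  # -> out = 22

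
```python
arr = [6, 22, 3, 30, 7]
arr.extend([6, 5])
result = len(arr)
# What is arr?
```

Trace (tracking arr):
arr = [6, 22, 3, 30, 7]  # -> arr = [6, 22, 3, 30, 7]
arr.extend([6, 5])  # -> arr = [6, 22, 3, 30, 7, 6, 5]
result = len(arr)  # -> result = 7

Answer: [6, 22, 3, 30, 7, 6, 5]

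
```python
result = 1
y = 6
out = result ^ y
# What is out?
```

Trace (tracking out):
result = 1  # -> result = 1
y = 6  # -> y = 6
out = result ^ y  # -> out = 7

Answer: 7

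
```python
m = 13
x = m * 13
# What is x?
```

Answer: 169

Derivation:
Trace (tracking x):
m = 13  # -> m = 13
x = m * 13  # -> x = 169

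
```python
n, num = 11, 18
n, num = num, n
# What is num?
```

Trace (tracking num):
n, num = (11, 18)  # -> n = 11, num = 18
n, num = (num, n)  # -> n = 18, num = 11

Answer: 11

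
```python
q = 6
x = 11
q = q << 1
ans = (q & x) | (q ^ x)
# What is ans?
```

Trace (tracking ans):
q = 6  # -> q = 6
x = 11  # -> x = 11
q = q << 1  # -> q = 12
ans = q & x | q ^ x  # -> ans = 15

Answer: 15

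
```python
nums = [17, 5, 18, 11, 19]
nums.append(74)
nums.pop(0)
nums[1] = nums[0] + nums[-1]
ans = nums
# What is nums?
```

Trace (tracking nums):
nums = [17, 5, 18, 11, 19]  # -> nums = [17, 5, 18, 11, 19]
nums.append(74)  # -> nums = [17, 5, 18, 11, 19, 74]
nums.pop(0)  # -> nums = [5, 18, 11, 19, 74]
nums[1] = nums[0] + nums[-1]  # -> nums = [5, 79, 11, 19, 74]
ans = nums  # -> ans = [5, 79, 11, 19, 74]

Answer: [5, 79, 11, 19, 74]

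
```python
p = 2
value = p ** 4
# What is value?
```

Trace (tracking value):
p = 2  # -> p = 2
value = p ** 4  # -> value = 16

Answer: 16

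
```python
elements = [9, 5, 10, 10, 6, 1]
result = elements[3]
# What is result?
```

Trace (tracking result):
elements = [9, 5, 10, 10, 6, 1]  # -> elements = [9, 5, 10, 10, 6, 1]
result = elements[3]  # -> result = 10

Answer: 10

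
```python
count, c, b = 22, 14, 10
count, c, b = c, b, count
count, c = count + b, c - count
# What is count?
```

Answer: 36

Derivation:
Trace (tracking count):
count, c, b = (22, 14, 10)  # -> count = 22, c = 14, b = 10
count, c, b = (c, b, count)  # -> count = 14, c = 10, b = 22
count, c = (count + b, c - count)  # -> count = 36, c = -4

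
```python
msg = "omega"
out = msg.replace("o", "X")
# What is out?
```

Answer: 'Xmega'

Derivation:
Trace (tracking out):
msg = 'omega'  # -> msg = 'omega'
out = msg.replace('o', 'X')  # -> out = 'Xmega'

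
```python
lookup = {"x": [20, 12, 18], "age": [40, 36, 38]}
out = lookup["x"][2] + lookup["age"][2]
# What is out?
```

Answer: 56

Derivation:
Trace (tracking out):
lookup = {'x': [20, 12, 18], 'age': [40, 36, 38]}  # -> lookup = {'x': [20, 12, 18], 'age': [40, 36, 38]}
out = lookup['x'][2] + lookup['age'][2]  # -> out = 56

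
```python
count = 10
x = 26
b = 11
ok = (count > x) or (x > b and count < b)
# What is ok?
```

Trace (tracking ok):
count = 10  # -> count = 10
x = 26  # -> x = 26
b = 11  # -> b = 11
ok = count > x or (x > b and count < b)  # -> ok = True

Answer: True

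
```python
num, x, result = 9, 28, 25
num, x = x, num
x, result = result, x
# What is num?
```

Trace (tracking num):
num, x, result = (9, 28, 25)  # -> num = 9, x = 28, result = 25
num, x = (x, num)  # -> num = 28, x = 9
x, result = (result, x)  # -> x = 25, result = 9

Answer: 28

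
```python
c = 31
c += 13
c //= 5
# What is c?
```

Trace (tracking c):
c = 31  # -> c = 31
c += 13  # -> c = 44
c //= 5  # -> c = 8

Answer: 8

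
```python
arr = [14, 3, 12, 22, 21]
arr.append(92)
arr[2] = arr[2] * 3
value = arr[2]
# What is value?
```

Answer: 36

Derivation:
Trace (tracking value):
arr = [14, 3, 12, 22, 21]  # -> arr = [14, 3, 12, 22, 21]
arr.append(92)  # -> arr = [14, 3, 12, 22, 21, 92]
arr[2] = arr[2] * 3  # -> arr = [14, 3, 36, 22, 21, 92]
value = arr[2]  # -> value = 36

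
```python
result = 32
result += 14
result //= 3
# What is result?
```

Trace (tracking result):
result = 32  # -> result = 32
result += 14  # -> result = 46
result //= 3  # -> result = 15

Answer: 15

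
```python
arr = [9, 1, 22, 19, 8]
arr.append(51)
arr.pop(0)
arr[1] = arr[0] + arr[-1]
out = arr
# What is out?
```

Trace (tracking out):
arr = [9, 1, 22, 19, 8]  # -> arr = [9, 1, 22, 19, 8]
arr.append(51)  # -> arr = [9, 1, 22, 19, 8, 51]
arr.pop(0)  # -> arr = [1, 22, 19, 8, 51]
arr[1] = arr[0] + arr[-1]  # -> arr = [1, 52, 19, 8, 51]
out = arr  # -> out = [1, 52, 19, 8, 51]

Answer: [1, 52, 19, 8, 51]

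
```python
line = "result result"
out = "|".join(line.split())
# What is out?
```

Answer: 'result|result'

Derivation:
Trace (tracking out):
line = 'result result'  # -> line = 'result result'
out = '|'.join(line.split())  # -> out = 'result|result'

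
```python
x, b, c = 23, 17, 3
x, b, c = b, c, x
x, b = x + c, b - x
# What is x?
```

Answer: 40

Derivation:
Trace (tracking x):
x, b, c = (23, 17, 3)  # -> x = 23, b = 17, c = 3
x, b, c = (b, c, x)  # -> x = 17, b = 3, c = 23
x, b = (x + c, b - x)  # -> x = 40, b = -14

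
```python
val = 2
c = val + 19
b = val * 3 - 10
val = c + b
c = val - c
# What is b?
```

Trace (tracking b):
val = 2  # -> val = 2
c = val + 19  # -> c = 21
b = val * 3 - 10  # -> b = -4
val = c + b  # -> val = 17
c = val - c  # -> c = -4

Answer: -4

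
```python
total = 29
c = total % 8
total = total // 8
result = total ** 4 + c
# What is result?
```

Trace (tracking result):
total = 29  # -> total = 29
c = total % 8  # -> c = 5
total = total // 8  # -> total = 3
result = total ** 4 + c  # -> result = 86

Answer: 86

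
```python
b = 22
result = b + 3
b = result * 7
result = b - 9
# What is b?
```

Answer: 175

Derivation:
Trace (tracking b):
b = 22  # -> b = 22
result = b + 3  # -> result = 25
b = result * 7  # -> b = 175
result = b - 9  # -> result = 166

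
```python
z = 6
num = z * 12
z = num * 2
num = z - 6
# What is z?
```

Trace (tracking z):
z = 6  # -> z = 6
num = z * 12  # -> num = 72
z = num * 2  # -> z = 144
num = z - 6  # -> num = 138

Answer: 144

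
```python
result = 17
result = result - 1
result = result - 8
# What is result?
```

Trace (tracking result):
result = 17  # -> result = 17
result = result - 1  # -> result = 16
result = result - 8  # -> result = 8

Answer: 8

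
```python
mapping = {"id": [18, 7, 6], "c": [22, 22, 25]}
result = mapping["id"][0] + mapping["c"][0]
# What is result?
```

Answer: 40

Derivation:
Trace (tracking result):
mapping = {'id': [18, 7, 6], 'c': [22, 22, 25]}  # -> mapping = {'id': [18, 7, 6], 'c': [22, 22, 25]}
result = mapping['id'][0] + mapping['c'][0]  # -> result = 40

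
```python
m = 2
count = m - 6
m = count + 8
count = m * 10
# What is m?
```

Trace (tracking m):
m = 2  # -> m = 2
count = m - 6  # -> count = -4
m = count + 8  # -> m = 4
count = m * 10  # -> count = 40

Answer: 4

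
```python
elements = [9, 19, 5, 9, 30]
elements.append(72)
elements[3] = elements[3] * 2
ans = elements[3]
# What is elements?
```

Trace (tracking elements):
elements = [9, 19, 5, 9, 30]  # -> elements = [9, 19, 5, 9, 30]
elements.append(72)  # -> elements = [9, 19, 5, 9, 30, 72]
elements[3] = elements[3] * 2  # -> elements = [9, 19, 5, 18, 30, 72]
ans = elements[3]  # -> ans = 18

Answer: [9, 19, 5, 18, 30, 72]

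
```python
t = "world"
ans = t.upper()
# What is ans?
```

Answer: 'WORLD'

Derivation:
Trace (tracking ans):
t = 'world'  # -> t = 'world'
ans = t.upper()  # -> ans = 'WORLD'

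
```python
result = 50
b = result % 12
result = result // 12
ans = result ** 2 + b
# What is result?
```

Trace (tracking result):
result = 50  # -> result = 50
b = result % 12  # -> b = 2
result = result // 12  # -> result = 4
ans = result ** 2 + b  # -> ans = 18

Answer: 4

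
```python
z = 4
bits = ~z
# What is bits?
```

Trace (tracking bits):
z = 4  # -> z = 4
bits = ~z  # -> bits = -5

Answer: -5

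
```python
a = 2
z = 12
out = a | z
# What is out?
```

Answer: 14

Derivation:
Trace (tracking out):
a = 2  # -> a = 2
z = 12  # -> z = 12
out = a | z  # -> out = 14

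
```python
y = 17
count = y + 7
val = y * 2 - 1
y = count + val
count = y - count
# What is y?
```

Trace (tracking y):
y = 17  # -> y = 17
count = y + 7  # -> count = 24
val = y * 2 - 1  # -> val = 33
y = count + val  # -> y = 57
count = y - count  # -> count = 33

Answer: 57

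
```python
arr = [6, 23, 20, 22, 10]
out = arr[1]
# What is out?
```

Answer: 23

Derivation:
Trace (tracking out):
arr = [6, 23, 20, 22, 10]  # -> arr = [6, 23, 20, 22, 10]
out = arr[1]  # -> out = 23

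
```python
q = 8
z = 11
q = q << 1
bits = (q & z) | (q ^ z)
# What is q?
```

Answer: 16

Derivation:
Trace (tracking q):
q = 8  # -> q = 8
z = 11  # -> z = 11
q = q << 1  # -> q = 16
bits = q & z | q ^ z  # -> bits = 27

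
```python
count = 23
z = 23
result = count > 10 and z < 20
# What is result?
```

Answer: False

Derivation:
Trace (tracking result):
count = 23  # -> count = 23
z = 23  # -> z = 23
result = count > 10 and z < 20  # -> result = False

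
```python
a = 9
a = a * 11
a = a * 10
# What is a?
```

Answer: 990

Derivation:
Trace (tracking a):
a = 9  # -> a = 9
a = a * 11  # -> a = 99
a = a * 10  # -> a = 990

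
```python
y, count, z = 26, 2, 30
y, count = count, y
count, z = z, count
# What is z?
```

Trace (tracking z):
y, count, z = (26, 2, 30)  # -> y = 26, count = 2, z = 30
y, count = (count, y)  # -> y = 2, count = 26
count, z = (z, count)  # -> count = 30, z = 26

Answer: 26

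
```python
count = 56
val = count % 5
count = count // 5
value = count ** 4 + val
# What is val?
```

Trace (tracking val):
count = 56  # -> count = 56
val = count % 5  # -> val = 1
count = count // 5  # -> count = 11
value = count ** 4 + val  # -> value = 14642

Answer: 1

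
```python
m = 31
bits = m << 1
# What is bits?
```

Answer: 62

Derivation:
Trace (tracking bits):
m = 31  # -> m = 31
bits = m << 1  # -> bits = 62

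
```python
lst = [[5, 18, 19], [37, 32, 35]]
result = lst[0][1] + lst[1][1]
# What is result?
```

Trace (tracking result):
lst = [[5, 18, 19], [37, 32, 35]]  # -> lst = [[5, 18, 19], [37, 32, 35]]
result = lst[0][1] + lst[1][1]  # -> result = 50

Answer: 50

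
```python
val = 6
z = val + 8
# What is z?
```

Answer: 14

Derivation:
Trace (tracking z):
val = 6  # -> val = 6
z = val + 8  # -> z = 14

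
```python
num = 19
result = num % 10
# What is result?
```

Trace (tracking result):
num = 19  # -> num = 19
result = num % 10  # -> result = 9

Answer: 9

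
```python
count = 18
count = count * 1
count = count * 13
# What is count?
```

Answer: 234

Derivation:
Trace (tracking count):
count = 18  # -> count = 18
count = count * 1  # -> count = 18
count = count * 13  # -> count = 234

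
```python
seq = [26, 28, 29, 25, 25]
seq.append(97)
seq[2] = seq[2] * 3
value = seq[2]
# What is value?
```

Answer: 87

Derivation:
Trace (tracking value):
seq = [26, 28, 29, 25, 25]  # -> seq = [26, 28, 29, 25, 25]
seq.append(97)  # -> seq = [26, 28, 29, 25, 25, 97]
seq[2] = seq[2] * 3  # -> seq = [26, 28, 87, 25, 25, 97]
value = seq[2]  # -> value = 87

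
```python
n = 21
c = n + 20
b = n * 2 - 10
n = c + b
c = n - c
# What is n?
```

Trace (tracking n):
n = 21  # -> n = 21
c = n + 20  # -> c = 41
b = n * 2 - 10  # -> b = 32
n = c + b  # -> n = 73
c = n - c  # -> c = 32

Answer: 73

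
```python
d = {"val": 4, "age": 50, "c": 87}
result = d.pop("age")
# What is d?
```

Trace (tracking d):
d = {'val': 4, 'age': 50, 'c': 87}  # -> d = {'val': 4, 'age': 50, 'c': 87}
result = d.pop('age')  # -> result = 50

Answer: {'val': 4, 'c': 87}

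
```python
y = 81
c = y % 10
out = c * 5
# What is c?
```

Trace (tracking c):
y = 81  # -> y = 81
c = y % 10  # -> c = 1
out = c * 5  # -> out = 5

Answer: 1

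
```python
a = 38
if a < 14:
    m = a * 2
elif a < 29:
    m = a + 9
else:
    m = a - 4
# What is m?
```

Trace (tracking m):
a = 38  # -> a = 38
if a < 14:  # condition is False
elif a < 29:  # condition is False
else:
    m = a - 4  # -> m = 34

Answer: 34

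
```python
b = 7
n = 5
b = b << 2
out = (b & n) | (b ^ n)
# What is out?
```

Answer: 29

Derivation:
Trace (tracking out):
b = 7  # -> b = 7
n = 5  # -> n = 5
b = b << 2  # -> b = 28
out = b & n | b ^ n  # -> out = 29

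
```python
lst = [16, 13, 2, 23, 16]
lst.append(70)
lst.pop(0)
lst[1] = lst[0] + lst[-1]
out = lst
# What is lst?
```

Answer: [13, 83, 23, 16, 70]

Derivation:
Trace (tracking lst):
lst = [16, 13, 2, 23, 16]  # -> lst = [16, 13, 2, 23, 16]
lst.append(70)  # -> lst = [16, 13, 2, 23, 16, 70]
lst.pop(0)  # -> lst = [13, 2, 23, 16, 70]
lst[1] = lst[0] + lst[-1]  # -> lst = [13, 83, 23, 16, 70]
out = lst  # -> out = [13, 83, 23, 16, 70]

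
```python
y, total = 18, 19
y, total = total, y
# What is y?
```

Answer: 19

Derivation:
Trace (tracking y):
y, total = (18, 19)  # -> y = 18, total = 19
y, total = (total, y)  # -> y = 19, total = 18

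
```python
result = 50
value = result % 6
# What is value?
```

Answer: 2

Derivation:
Trace (tracking value):
result = 50  # -> result = 50
value = result % 6  # -> value = 2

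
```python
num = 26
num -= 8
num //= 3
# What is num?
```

Answer: 6

Derivation:
Trace (tracking num):
num = 26  # -> num = 26
num -= 8  # -> num = 18
num //= 3  # -> num = 6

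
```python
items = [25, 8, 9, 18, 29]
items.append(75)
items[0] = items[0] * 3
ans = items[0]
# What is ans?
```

Trace (tracking ans):
items = [25, 8, 9, 18, 29]  # -> items = [25, 8, 9, 18, 29]
items.append(75)  # -> items = [25, 8, 9, 18, 29, 75]
items[0] = items[0] * 3  # -> items = [75, 8, 9, 18, 29, 75]
ans = items[0]  # -> ans = 75

Answer: 75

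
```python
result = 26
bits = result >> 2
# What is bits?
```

Trace (tracking bits):
result = 26  # -> result = 26
bits = result >> 2  # -> bits = 6

Answer: 6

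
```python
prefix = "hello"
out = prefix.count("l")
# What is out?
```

Trace (tracking out):
prefix = 'hello'  # -> prefix = 'hello'
out = prefix.count('l')  # -> out = 2

Answer: 2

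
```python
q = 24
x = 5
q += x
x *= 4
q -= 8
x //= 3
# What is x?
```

Trace (tracking x):
q = 24  # -> q = 24
x = 5  # -> x = 5
q += x  # -> q = 29
x *= 4  # -> x = 20
q -= 8  # -> q = 21
x //= 3  # -> x = 6

Answer: 6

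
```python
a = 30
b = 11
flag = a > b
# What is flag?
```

Trace (tracking flag):
a = 30  # -> a = 30
b = 11  # -> b = 11
flag = a > b  # -> flag = True

Answer: True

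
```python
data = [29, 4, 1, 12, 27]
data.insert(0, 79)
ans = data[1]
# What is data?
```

Trace (tracking data):
data = [29, 4, 1, 12, 27]  # -> data = [29, 4, 1, 12, 27]
data.insert(0, 79)  # -> data = [79, 29, 4, 1, 12, 27]
ans = data[1]  # -> ans = 29

Answer: [79, 29, 4, 1, 12, 27]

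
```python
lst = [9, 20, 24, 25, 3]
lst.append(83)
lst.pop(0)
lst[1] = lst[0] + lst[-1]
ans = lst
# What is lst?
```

Trace (tracking lst):
lst = [9, 20, 24, 25, 3]  # -> lst = [9, 20, 24, 25, 3]
lst.append(83)  # -> lst = [9, 20, 24, 25, 3, 83]
lst.pop(0)  # -> lst = [20, 24, 25, 3, 83]
lst[1] = lst[0] + lst[-1]  # -> lst = [20, 103, 25, 3, 83]
ans = lst  # -> ans = [20, 103, 25, 3, 83]

Answer: [20, 103, 25, 3, 83]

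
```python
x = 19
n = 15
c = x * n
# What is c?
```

Answer: 285

Derivation:
Trace (tracking c):
x = 19  # -> x = 19
n = 15  # -> n = 15
c = x * n  # -> c = 285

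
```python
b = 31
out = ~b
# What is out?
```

Answer: -32

Derivation:
Trace (tracking out):
b = 31  # -> b = 31
out = ~b  # -> out = -32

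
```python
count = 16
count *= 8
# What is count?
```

Answer: 128

Derivation:
Trace (tracking count):
count = 16  # -> count = 16
count *= 8  # -> count = 128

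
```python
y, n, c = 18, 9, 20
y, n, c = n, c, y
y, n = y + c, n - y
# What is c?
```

Answer: 18

Derivation:
Trace (tracking c):
y, n, c = (18, 9, 20)  # -> y = 18, n = 9, c = 20
y, n, c = (n, c, y)  # -> y = 9, n = 20, c = 18
y, n = (y + c, n - y)  # -> y = 27, n = 11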